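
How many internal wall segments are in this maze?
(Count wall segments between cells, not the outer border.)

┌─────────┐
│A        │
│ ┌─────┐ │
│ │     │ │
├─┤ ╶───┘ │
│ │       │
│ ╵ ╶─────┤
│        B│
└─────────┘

Counting internal wall segments:
Total internal walls: 12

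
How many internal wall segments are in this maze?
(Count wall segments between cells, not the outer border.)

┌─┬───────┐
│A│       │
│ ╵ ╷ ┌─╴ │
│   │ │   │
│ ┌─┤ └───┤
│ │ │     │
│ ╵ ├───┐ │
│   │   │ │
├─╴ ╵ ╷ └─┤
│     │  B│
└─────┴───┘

Counting internal wall segments:
Total internal walls: 16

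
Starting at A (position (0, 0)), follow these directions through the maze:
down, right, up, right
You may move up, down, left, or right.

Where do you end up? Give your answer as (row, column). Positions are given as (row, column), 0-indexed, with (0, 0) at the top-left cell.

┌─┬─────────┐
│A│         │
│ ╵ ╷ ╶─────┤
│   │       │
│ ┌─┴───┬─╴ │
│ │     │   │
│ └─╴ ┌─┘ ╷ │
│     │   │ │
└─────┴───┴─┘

Following directions step by step:
Start: (0, 0)
  down: (0, 0) → (1, 0)
  right: (1, 0) → (1, 1)
  up: (1, 1) → (0, 1)
  right: (0, 1) → (0, 2)
Final position: (0, 2)

Path taken:

┌─┬─────────┐
│A│↱ B      │
│ ╵ ╷ ╶─────┤
│↳ ↑│       │
│ ┌─┴───┬─╴ │
│ │     │   │
│ └─╴ ┌─┘ ╷ │
│     │   │ │
└─────┴───┴─┘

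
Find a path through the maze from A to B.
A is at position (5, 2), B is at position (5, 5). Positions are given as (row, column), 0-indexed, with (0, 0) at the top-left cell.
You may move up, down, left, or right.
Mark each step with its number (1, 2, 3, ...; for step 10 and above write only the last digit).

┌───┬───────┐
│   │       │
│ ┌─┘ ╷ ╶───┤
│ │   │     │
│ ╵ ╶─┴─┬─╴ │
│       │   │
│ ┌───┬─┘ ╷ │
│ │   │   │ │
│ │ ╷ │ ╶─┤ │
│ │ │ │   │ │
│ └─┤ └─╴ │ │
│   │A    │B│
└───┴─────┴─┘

Finding the shortest path from (5, 2) to (5, 5):
Path length: 11 steps
Directions: right → right → up → left → up → right → up → right → down → down → down

Solution:

┌───┬───────┐
│   │       │
│ ┌─┘ ╷ ╶───┤
│ │   │     │
│ ╵ ╶─┴─┬─╴ │
│       │7 8│
│ ┌───┬─┘ ╷ │
│ │   │5 6│9│
│ │ ╷ │ ╶─┤ │
│ │ │ │4 3│0│
│ └─┤ └─╴ │ │
│   │A 1 2│B│
└───┴─────┴─┘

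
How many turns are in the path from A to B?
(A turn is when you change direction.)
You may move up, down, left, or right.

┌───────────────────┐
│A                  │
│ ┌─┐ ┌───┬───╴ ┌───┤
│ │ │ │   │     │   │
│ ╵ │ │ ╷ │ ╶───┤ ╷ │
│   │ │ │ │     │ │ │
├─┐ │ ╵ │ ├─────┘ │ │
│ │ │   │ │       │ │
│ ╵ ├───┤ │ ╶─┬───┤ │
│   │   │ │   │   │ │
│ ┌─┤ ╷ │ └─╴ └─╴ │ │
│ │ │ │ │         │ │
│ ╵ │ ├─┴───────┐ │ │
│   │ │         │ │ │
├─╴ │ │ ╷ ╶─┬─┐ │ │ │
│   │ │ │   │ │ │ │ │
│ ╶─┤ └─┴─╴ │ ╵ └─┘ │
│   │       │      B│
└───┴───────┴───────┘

Directions: right, right, down, down, down, right, up, up, right, down, down, down, down, right, right, up, left, up, right, right, right, up, up, right, down, down, down, down, down, down, down
Number of turns: 13

Solution:

┌───────────────────┐
│A → ↓              │
│ ┌─┐ ┌───┬───╴ ┌───┤
│ │ │↓│↱ ↓│     │↱ ↓│
│ ╵ │ │ ╷ │ ╶───┤ ╷ │
│   │↓│↑│↓│     │↑│↓│
├─┐ │ ╵ │ ├─────┘ │ │
│ │ │↳ ↑│↓│↱ → → ↑│↓│
│ ╵ ├───┤ │ ╶─┬───┤ │
│   │   │↓│↑ ↰│   │↓│
│ ┌─┤ ╷ │ └─╴ └─╴ │ │
│ │ │ │ │↳ → ↑    │↓│
│ ╵ │ ├─┴───────┐ │ │
│   │ │         │ │↓│
├─╴ │ │ ╷ ╶─┬─┐ │ │ │
│   │ │ │   │ │ │ │↓│
│ ╶─┤ └─┴─╴ │ ╵ └─┘ │
│   │       │      B│
└───┴───────┴───────┘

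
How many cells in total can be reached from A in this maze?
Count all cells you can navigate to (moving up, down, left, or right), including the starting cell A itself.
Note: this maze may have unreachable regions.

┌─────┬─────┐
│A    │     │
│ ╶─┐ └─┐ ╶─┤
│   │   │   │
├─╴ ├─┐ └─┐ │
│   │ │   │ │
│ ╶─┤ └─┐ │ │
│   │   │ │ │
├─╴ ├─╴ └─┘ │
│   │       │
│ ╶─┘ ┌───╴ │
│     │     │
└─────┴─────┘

Using BFS/flood-fill to find all reachable cells from A:
Maze size: 6 × 6 = 36 total cells
All cells are reachable — the maze is fully connected.
Reachable cells: 36

Reachable region (· marks reachable cells):

┌─────┬─────┐
│A · ·│· · ·│
│ ╶─┐ └─┐ ╶─┤
│· ·│· ·│· ·│
├─╴ ├─┐ └─┐ │
│· ·│·│· ·│·│
│ ╶─┤ └─┐ │ │
│· ·│· ·│·│·│
├─╴ ├─╴ └─┘ │
│· ·│· · · ·│
│ ╶─┘ ┌───╴ │
│· · ·│· · ·│
└─────┴─────┘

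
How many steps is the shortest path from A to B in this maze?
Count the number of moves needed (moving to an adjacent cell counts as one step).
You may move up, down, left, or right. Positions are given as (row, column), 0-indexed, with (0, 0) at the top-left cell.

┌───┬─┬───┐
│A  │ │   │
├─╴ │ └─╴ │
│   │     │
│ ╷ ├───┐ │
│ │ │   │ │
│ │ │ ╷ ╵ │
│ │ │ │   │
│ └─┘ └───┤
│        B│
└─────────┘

Using BFS to find shortest path:
Start: (0, 0), End: (4, 4)
Path found:
(0,0) → (0,1) → (1,1) → (1,0) → (2,0) → (3,0) → (4,0) → (4,1) → (4,2) → (4,3) → (4,4)
Number of steps: 10

Solution:

┌───┬─┬───┐
│A ↓│ │   │
├─╴ │ └─╴ │
│↓ ↲│     │
│ ╷ ├───┐ │
│↓│ │   │ │
│ │ │ ╷ ╵ │
│↓│ │ │   │
│ └─┘ └───┤
│↳ → → → B│
└─────────┘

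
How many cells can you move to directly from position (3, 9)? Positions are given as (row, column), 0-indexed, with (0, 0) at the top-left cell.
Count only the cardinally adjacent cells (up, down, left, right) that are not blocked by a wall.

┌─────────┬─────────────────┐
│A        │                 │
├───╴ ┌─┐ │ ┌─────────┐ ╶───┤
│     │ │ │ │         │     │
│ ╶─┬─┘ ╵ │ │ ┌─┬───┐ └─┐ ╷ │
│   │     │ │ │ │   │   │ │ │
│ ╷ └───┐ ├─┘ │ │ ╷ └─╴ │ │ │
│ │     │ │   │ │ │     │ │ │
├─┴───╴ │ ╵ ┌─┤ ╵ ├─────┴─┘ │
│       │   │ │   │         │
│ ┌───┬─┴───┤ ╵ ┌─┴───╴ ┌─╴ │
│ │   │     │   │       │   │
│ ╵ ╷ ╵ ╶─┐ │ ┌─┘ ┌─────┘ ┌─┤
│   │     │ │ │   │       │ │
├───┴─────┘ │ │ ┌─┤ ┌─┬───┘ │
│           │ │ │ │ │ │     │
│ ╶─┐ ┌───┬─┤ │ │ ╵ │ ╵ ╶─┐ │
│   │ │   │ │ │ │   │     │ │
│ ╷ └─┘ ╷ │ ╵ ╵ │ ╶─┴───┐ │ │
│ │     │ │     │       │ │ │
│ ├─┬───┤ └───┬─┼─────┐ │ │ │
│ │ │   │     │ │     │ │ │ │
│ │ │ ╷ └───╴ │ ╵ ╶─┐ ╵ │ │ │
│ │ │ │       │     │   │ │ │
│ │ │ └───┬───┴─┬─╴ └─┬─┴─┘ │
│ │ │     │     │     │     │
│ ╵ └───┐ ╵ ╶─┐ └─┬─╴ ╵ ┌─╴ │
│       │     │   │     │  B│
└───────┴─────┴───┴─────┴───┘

Checking passable neighbors of (3, 9):
Neighbors: (2, 9), (3, 10)
Count: 2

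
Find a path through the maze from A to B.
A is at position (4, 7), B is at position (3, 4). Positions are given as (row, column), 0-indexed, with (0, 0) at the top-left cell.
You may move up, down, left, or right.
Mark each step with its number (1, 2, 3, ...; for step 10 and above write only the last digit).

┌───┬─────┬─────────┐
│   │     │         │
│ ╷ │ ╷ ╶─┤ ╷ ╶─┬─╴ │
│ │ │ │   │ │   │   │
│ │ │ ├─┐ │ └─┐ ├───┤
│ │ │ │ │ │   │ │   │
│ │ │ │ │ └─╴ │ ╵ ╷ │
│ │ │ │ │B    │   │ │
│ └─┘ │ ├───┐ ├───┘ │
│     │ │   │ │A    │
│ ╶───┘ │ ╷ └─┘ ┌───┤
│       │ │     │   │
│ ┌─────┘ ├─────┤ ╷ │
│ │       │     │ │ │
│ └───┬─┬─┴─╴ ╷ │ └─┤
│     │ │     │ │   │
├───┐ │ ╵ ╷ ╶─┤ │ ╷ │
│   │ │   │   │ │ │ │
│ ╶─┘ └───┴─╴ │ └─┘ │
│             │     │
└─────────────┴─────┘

Finding the shortest path from (4, 7) to (3, 4):
Path length: 18 steps
Directions: right → right → up → up → left → down → left → up → up → left → up → left → down → down → right → down → left → left

Solution:

┌───┬─────┬─────────┐
│   │     │2 1      │
│ ╷ │ ╷ ╶─┤ ╷ ╶─┬─╴ │
│ │ │ │   │3│0 9│   │
│ │ │ ├─┐ │ └─┐ ├───┤
│ │ │ │ │ │4 5│8│5 4│
│ │ │ │ │ └─╴ │ ╵ ╷ │
│ │ │ │ │B 7 6│7 6│3│
│ └─┘ │ ├───┐ ├───┘ │
│     │ │   │ │A 1 2│
│ ╶───┘ │ ╷ └─┘ ┌───┤
│       │ │     │   │
│ ┌─────┘ ├─────┤ ╷ │
│ │       │     │ │ │
│ └───┬─┬─┴─╴ ╷ │ └─┤
│     │ │     │ │   │
├───┐ │ ╵ ╷ ╶─┤ │ ╷ │
│   │ │   │   │ │ │ │
│ ╶─┘ └───┴─╴ │ └─┘ │
│             │     │
└─────────────┴─────┘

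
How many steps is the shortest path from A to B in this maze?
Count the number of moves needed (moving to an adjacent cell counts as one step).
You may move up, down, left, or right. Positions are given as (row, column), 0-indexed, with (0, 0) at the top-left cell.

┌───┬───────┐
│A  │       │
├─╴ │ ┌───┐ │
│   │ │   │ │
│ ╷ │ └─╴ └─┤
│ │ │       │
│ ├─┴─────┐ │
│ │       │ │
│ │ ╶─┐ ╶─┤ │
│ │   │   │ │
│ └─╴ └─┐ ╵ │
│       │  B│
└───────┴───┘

Using BFS to find shortest path:
Start: (0, 0), End: (5, 5)
Path found:
(0,0) → (0,1) → (1,1) → (1,0) → (2,0) → (3,0) → (4,0) → (5,0) → (5,1) → (5,2) → (4,2) → (4,1) → (3,1) → (3,2) → (3,3) → (4,3) → (4,4) → (5,4) → (5,5)
Number of steps: 18

Solution:

┌───┬───────┐
│A ↓│       │
├─╴ │ ┌───┐ │
│↓ ↲│ │   │ │
│ ╷ │ └─╴ └─┤
│↓│ │       │
│ ├─┴─────┐ │
│↓│↱ → ↓  │ │
│ │ ╶─┐ ╶─┤ │
│↓│↑ ↰│↳ ↓│ │
│ └─╴ └─┐ ╵ │
│↳ → ↑  │↳ B│
└───────┴───┘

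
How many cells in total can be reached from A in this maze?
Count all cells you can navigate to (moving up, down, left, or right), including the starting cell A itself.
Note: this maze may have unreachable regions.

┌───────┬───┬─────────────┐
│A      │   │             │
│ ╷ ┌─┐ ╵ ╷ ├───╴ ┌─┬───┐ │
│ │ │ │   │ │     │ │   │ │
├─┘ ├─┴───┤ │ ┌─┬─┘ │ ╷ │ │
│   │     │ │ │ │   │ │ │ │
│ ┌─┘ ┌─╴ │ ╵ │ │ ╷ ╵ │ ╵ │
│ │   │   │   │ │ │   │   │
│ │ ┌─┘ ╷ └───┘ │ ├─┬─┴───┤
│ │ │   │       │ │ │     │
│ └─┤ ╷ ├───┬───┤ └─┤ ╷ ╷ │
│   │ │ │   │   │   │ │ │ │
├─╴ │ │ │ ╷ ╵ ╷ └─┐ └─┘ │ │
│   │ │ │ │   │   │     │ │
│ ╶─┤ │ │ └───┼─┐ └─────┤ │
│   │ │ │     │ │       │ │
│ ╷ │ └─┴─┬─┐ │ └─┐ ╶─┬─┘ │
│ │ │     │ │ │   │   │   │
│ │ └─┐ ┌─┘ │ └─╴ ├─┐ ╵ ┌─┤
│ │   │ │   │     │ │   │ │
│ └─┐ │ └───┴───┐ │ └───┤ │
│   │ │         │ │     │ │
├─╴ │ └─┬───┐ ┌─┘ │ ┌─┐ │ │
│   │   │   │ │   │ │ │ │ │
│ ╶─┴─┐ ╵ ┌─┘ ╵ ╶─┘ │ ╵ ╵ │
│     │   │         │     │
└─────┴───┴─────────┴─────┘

Using BFS/flood-fill to find all reachable cells from A:
Maze size: 13 × 13 = 169 total cells
5 cell(s) are walled off and cannot be reached from A.
Reachable cells: 164

Reachable region (· marks reachable cells):

┌───────┬───┬─────────────┐
│A · · ·│· ·│· · · · · · ·│
│ ╷ ┌─┐ ╵ ╷ ├───╴ ┌─┬───┐ │
│·│·│ │· ·│·│· · ·│·│· ·│·│
├─┘ ├─┴───┤ │ ┌─┬─┘ │ ╷ │ │
│· ·│· · ·│·│·│·│· ·│·│·│·│
│ ┌─┘ ┌─╴ │ ╵ │ │ ╷ ╵ │ ╵ │
│·│· ·│· ·│· ·│·│·│· ·│· ·│
│ │ ┌─┘ ╷ └───┘ │ ├─┬─┴───┤
│·│·│· ·│· · · ·│·│ │· · ·│
│ └─┤ ╷ ├───┬───┤ └─┤ ╷ ╷ │
│· ·│·│·│· ·│· ·│· ·│·│·│·│
├─╴ │ │ │ ╷ ╵ ╷ └─┐ └─┘ │ │
│· ·│·│·│·│· ·│· ·│· · ·│·│
│ ╶─┤ │ │ └───┼─┐ └─────┤ │
│· ·│·│·│· · ·│·│· · · ·│·│
│ ╷ │ └─┴─┬─┐ │ └─┐ ╶─┬─┘ │
│·│·│· · ·│ │·│· ·│· ·│· ·│
│ │ └─┐ ┌─┘ │ └─╴ ├─┐ ╵ ┌─┤
│·│· ·│·│   │· · ·│·│· ·│·│
│ └─┐ │ └───┴───┐ │ └───┤ │
│· ·│·│· · · · ·│·│· · ·│·│
├─╴ │ └─┬───┐ ┌─┘ │ ┌─┐ │ │
│· ·│· ·│· ·│·│· ·│·│·│·│·│
│ ╶─┴─┐ ╵ ┌─┘ ╵ ╶─┘ │ ╵ ╵ │
│· · ·│· ·│· · · · ·│· · ·│
└─────┴───┴─────────┴─────┘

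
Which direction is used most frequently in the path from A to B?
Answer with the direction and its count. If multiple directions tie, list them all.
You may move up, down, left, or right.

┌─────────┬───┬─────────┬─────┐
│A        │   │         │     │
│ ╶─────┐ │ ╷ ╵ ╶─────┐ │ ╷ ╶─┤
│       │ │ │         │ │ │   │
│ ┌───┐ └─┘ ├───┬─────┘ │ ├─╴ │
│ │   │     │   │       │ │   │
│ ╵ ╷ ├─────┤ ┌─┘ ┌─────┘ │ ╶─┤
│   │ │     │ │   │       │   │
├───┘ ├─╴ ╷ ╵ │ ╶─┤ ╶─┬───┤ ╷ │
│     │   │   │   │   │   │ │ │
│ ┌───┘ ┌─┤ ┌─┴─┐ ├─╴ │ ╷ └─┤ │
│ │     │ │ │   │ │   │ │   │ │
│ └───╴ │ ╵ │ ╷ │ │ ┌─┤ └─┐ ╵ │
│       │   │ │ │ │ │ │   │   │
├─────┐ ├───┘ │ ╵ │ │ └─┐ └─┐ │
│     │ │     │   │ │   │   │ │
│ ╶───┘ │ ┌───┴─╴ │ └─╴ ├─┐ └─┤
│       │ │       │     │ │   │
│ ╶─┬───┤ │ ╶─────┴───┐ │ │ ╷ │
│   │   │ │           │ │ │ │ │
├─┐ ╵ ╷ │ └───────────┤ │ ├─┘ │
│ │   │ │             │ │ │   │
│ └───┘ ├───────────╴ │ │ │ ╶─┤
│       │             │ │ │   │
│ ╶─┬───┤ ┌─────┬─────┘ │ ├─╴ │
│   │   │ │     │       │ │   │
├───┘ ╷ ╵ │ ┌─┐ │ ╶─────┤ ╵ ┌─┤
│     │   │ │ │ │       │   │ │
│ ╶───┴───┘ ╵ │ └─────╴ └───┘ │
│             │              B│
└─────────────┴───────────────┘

Directions: down, right, right, right, down, right, right, up, up, right, down, right, up, right, right, right, right, down, down, left, left, left, down, left, down, right, down, down, down, left, up, up, left, down, down, left, left, down, down, down, right, right, right, right, right, right, down, left, left, left, left, left, left, down, down, left, up, left, down, left, left, down, right, right, right, right, right, up, up, right, right, down, down, right, right, right, right, right, right, right
Counts: {'down': 22, 'right': 32, 'up': 8, 'left': 18}
Most common: right (32 times)

Solution:

┌─────────┬───┬─────────┬─────┐
│A        │↱ ↓│↱ → → → ↓│     │
│ ╶─────┐ │ ╷ ╵ ╶─────┐ │ ╷ ╶─┤
│↳ → → ↓│ │↑│↳ ↑      │↓│ │   │
│ ┌───┐ └─┘ ├───┬─────┘ │ ├─╴ │
│ │   │↳ → ↑│   │↓ ← ← ↲│ │   │
│ ╵ ╷ ├─────┤ ┌─┘ ┌─────┘ │ ╶─┤
│   │ │     │ │↓ ↲│       │   │
├───┘ ├─╴ ╷ ╵ │ ╶─┤ ╶─┬───┤ ╷ │
│     │   │   │↳ ↓│   │   │ │ │
│ ┌───┘ ┌─┤ ┌─┴─┐ ├─╴ │ ╷ └─┤ │
│ │     │ │ │↓ ↰│↓│   │ │   │ │
│ └───╴ │ ╵ │ ╷ │ │ ┌─┤ └─┐ ╵ │
│       │   │↓│↑│↓│ │ │   │   │
├─────┐ ├───┘ │ ╵ │ │ └─┐ └─┐ │
│     │ │↓ ← ↲│↑ ↲│ │   │   │ │
│ ╶───┘ │ ┌───┴─╴ │ └─╴ ├─┐ └─┤
│       │↓│       │     │ │   │
│ ╶─┬───┤ │ ╶─────┴───┐ │ │ ╷ │
│   │   │↓│           │ │ │ │ │
├─┐ ╵ ╷ │ └───────────┤ │ ├─┘ │
│ │   │ │↳ → → → → → ↓│ │ │   │
│ └───┘ ├───────────╴ │ │ │ ╶─┤
│       │↓ ← ← ← ← ← ↲│ │ │   │
│ ╶─┬───┤ ┌─────┬─────┘ │ ├─╴ │
│   │↓ ↰│↓│↱ → ↓│       │ │   │
├───┘ ╷ ╵ │ ┌─┐ │ ╶─────┤ ╵ ┌─┤
│↓ ← ↲│↑ ↲│↑│ │↓│       │   │ │
│ ╶───┴───┘ ╵ │ └─────╴ └───┘ │
│↳ → → → → ↑  │↳ → → → → → → B│
└─────────────┴───────────────┘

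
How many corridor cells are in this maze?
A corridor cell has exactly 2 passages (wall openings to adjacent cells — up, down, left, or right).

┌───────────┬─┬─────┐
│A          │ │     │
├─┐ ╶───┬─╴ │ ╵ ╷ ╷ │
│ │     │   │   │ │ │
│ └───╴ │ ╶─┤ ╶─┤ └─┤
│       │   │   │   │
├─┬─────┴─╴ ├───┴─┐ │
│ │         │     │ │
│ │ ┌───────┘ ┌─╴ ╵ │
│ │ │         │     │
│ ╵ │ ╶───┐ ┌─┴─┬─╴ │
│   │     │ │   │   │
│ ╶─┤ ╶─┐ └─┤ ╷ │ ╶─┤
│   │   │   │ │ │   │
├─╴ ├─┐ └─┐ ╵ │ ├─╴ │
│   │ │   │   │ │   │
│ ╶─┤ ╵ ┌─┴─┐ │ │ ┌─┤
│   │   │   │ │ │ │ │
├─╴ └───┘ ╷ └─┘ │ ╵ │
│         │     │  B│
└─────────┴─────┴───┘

Counting cells with exactly 2 passages:
Total corridor cells: 76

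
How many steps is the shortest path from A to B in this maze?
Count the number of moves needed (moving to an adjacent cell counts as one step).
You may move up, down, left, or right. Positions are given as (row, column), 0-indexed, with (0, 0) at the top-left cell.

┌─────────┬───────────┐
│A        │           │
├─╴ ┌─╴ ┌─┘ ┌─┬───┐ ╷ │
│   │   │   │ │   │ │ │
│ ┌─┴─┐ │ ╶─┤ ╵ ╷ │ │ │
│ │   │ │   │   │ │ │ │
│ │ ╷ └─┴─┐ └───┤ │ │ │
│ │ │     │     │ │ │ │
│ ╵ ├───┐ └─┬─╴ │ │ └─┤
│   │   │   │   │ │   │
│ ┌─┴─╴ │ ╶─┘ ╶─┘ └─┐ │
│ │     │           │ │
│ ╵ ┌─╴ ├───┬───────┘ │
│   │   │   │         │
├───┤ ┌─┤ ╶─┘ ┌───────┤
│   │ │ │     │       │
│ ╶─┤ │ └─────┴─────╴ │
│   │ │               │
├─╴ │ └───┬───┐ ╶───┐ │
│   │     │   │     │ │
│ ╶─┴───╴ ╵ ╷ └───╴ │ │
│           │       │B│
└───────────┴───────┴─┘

Using BFS to find shortest path:
Start: (0, 0), End: (10, 10)
Path found:
(0,0) → (0,1) → (1,1) → (1,0) → (2,0) → (3,0) → (4,0) → (5,0) → (6,0) → (6,1) → (5,1) → (5,2) → (5,3) → (6,3) → (6,2) → (7,2) → (8,2) → (9,2) → (9,3) → (9,4) → (10,4) → (10,5) → (9,5) → (9,6) → (10,6) → (10,7) → (10,8) → (10,9) → (9,9) → (9,8) → (9,7) → (8,7) → (8,8) → (8,9) → (8,10) → (9,10) → (10,10)
Number of steps: 36

Solution:

┌─────────┬───────────┐
│A ↓      │           │
├─╴ ┌─╴ ┌─┘ ┌─┬───┐ ╷ │
│↓ ↲│   │   │ │   │ │ │
│ ┌─┴─┐ │ ╶─┤ ╵ ╷ │ │ │
│↓│   │ │   │   │ │ │ │
│ │ ╷ └─┴─┐ └───┤ │ │ │
│↓│ │     │     │ │ │ │
│ ╵ ├───┐ └─┬─╴ │ │ └─┤
│↓  │   │   │   │ │   │
│ ┌─┴─╴ │ ╶─┘ ╶─┘ └─┐ │
│↓│↱ → ↓│           │ │
│ ╵ ┌─╴ ├───┬───────┘ │
│↳ ↑│↓ ↲│   │         │
├───┤ ┌─┤ ╶─┘ ┌───────┤
│   │↓│ │     │       │
│ ╶─┤ │ └─────┴─────╴ │
│   │↓│        ↱ → → ↓│
├─╴ │ └───┬───┐ ╶───┐ │
│   │↳ → ↓│↱ ↓│↑ ← ↰│↓│
│ ╶─┴───╴ ╵ ╷ └───╴ │ │
│        ↳ ↑│↳ → → ↑│B│
└───────────┴───────┴─┘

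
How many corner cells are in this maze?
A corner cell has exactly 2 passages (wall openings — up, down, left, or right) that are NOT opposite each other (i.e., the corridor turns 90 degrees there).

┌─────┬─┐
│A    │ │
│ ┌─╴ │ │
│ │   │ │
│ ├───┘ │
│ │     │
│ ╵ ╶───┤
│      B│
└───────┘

Counting corner cells (2 non-opposite passages):
Total corners: 6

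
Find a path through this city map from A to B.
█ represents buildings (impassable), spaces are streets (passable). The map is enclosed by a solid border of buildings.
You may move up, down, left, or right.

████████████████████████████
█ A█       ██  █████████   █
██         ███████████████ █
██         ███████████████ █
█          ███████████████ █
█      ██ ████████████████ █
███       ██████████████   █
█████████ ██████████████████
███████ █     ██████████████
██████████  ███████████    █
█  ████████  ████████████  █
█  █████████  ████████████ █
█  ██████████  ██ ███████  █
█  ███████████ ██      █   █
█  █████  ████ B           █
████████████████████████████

Finding the shortest path from A to B:
Movement: cardinal only
Path length: 26 steps
Directions: down → down → down → down → right → down → right → right → right → right → right → right → down → down → right → down → right → down → right → down → right → down → right → down → down → right

Solution:

████████████████████████████
█ A█       ██  █████████   █
██↓        ███████████████ █
██↓        ███████████████ █
█ ↓        ███████████████ █
█ ↳↓   ██ ████████████████ █
███↳→→→→→↓██████████████   █
█████████↓██████████████████
███████ █↳↓   ██████████████
██████████↳↓███████████    █
█  ████████↳↓████████████  █
█  █████████↳↓████████████ █
█  ██████████↳↓██ ███████  █
█  ███████████↓██      █   █
█  █████  ████↳B           █
████████████████████████████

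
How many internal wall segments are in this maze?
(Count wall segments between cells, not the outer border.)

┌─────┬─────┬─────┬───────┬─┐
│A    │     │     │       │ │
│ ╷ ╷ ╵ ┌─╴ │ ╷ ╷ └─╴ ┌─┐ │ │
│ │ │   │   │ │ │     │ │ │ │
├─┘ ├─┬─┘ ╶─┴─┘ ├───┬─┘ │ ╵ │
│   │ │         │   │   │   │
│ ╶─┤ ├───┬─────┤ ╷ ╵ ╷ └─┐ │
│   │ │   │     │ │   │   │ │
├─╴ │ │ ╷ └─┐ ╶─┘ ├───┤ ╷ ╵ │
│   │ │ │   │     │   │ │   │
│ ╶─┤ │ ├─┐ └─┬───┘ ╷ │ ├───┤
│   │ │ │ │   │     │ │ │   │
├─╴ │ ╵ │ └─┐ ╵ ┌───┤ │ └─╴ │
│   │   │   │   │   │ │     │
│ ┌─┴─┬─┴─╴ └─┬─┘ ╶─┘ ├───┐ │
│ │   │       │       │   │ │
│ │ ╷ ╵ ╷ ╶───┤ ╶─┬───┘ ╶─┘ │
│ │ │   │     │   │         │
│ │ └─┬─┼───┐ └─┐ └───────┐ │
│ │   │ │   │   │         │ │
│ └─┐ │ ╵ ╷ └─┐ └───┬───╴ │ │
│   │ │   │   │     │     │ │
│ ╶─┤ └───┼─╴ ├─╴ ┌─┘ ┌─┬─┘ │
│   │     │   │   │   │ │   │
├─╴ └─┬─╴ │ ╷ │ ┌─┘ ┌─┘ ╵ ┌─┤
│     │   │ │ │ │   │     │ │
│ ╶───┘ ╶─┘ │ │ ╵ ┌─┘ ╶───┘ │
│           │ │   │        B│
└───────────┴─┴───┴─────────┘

Counting internal wall segments:
Total internal walls: 169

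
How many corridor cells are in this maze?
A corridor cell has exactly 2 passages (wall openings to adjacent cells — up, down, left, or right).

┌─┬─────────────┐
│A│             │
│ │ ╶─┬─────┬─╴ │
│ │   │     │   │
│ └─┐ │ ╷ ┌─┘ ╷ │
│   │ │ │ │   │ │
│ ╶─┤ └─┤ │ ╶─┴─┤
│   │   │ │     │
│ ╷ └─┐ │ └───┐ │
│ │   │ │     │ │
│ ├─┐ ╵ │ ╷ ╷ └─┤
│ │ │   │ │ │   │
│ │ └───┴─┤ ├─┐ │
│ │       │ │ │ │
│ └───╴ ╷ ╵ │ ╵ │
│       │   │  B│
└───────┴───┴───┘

Counting cells with exactly 2 passages:
Total corridor cells: 48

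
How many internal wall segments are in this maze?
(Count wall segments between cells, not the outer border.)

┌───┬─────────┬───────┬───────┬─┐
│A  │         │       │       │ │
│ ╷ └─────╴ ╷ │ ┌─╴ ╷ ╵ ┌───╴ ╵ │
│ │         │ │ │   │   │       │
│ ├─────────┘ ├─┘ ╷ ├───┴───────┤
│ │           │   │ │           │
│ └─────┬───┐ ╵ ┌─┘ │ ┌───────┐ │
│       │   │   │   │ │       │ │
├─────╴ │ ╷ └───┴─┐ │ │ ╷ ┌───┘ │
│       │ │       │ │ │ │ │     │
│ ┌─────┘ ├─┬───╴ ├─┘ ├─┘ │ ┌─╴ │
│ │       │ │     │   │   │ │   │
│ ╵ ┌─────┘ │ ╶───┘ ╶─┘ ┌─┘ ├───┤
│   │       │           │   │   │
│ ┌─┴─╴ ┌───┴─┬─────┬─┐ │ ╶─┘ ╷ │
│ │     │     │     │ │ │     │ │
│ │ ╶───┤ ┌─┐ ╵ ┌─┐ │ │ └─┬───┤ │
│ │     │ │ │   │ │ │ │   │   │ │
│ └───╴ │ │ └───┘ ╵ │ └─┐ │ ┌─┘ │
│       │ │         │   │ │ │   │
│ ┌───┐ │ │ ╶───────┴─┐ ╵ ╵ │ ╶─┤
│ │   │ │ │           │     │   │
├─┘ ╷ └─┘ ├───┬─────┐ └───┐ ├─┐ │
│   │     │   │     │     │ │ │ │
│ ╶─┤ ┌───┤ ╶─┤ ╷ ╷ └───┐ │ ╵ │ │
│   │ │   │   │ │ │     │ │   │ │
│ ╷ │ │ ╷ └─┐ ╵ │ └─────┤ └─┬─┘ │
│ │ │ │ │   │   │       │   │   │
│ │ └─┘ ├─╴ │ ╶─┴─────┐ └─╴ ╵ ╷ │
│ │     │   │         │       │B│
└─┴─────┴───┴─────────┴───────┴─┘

Counting internal wall segments:
Total internal walls: 210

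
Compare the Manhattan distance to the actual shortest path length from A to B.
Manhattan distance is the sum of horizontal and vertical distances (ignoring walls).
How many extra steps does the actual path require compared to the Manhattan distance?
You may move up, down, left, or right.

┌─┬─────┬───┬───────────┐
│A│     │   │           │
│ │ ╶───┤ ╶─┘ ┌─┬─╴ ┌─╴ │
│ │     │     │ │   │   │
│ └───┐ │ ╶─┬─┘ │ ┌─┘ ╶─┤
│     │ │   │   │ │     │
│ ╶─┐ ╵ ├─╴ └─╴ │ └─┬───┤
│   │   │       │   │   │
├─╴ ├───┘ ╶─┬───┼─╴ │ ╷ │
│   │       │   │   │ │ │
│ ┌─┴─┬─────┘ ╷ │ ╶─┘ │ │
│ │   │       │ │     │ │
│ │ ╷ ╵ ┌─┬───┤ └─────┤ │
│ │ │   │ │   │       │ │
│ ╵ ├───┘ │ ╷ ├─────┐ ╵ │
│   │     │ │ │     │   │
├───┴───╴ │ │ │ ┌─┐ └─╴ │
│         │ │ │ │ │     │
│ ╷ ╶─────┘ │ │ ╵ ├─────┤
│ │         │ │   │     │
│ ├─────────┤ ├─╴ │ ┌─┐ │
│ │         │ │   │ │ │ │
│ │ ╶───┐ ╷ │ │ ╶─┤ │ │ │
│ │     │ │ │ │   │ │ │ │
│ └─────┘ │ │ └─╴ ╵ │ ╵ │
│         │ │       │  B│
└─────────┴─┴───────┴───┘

Manhattan distance: |12 - 0| + |11 - 0| = 23
Actual path length: 51
Extra steps: 51 - 23 = 28

Solution:

┌─┬─────┬───┬───────────┐
│A│     │   │           │
│ │ ╶───┤ ╶─┘ ┌─┬─╴ ┌─╴ │
│↓│     │     │ │   │   │
│ └───┐ │ ╶─┬─┘ │ ┌─┘ ╶─┤
│↓    │ │   │   │ │     │
│ ╶─┐ ╵ ├─╴ └─╴ │ └─┬───┤
│↳ ↓│   │       │   │   │
├─╴ ├───┘ ╶─┬───┼─╴ │ ╷ │
│↓ ↲│       │↱ ↓│   │ │ │
│ ┌─┴─┬─────┘ ╷ │ ╶─┘ │ │
│↓│↱ ↓│↱ → → ↑│↓│     │ │
│ │ ╷ ╵ ┌─┬───┤ └─────┤ │
│↓│↑│↳ ↑│ │   │↳ → → ↓│ │
│ ╵ ├───┘ │ ╷ ├─────┐ ╵ │
│↳ ↑│     │ │ │↓ ← ↰│↳ ↓│
├───┴───╴ │ │ │ ┌─┐ └─╴ │
│         │ │ │↓│ │↑ ← ↲│
│ ╷ ╶─────┘ │ │ ╵ ├─────┤
│ │         │ │↳ ↓│↱ → ↓│
│ ├─────────┤ ├─╴ │ ┌─┐ │
│ │         │ │↓ ↲│↑│ │↓│
│ │ ╶───┐ ╷ │ │ ╶─┤ │ │ │
│ │     │ │ │ │↳ ↓│↑│ │↓│
│ └─────┘ │ │ └─╴ ╵ │ ╵ │
│         │ │    ↳ ↑│  B│
└─────────┴─┴───────┴───┘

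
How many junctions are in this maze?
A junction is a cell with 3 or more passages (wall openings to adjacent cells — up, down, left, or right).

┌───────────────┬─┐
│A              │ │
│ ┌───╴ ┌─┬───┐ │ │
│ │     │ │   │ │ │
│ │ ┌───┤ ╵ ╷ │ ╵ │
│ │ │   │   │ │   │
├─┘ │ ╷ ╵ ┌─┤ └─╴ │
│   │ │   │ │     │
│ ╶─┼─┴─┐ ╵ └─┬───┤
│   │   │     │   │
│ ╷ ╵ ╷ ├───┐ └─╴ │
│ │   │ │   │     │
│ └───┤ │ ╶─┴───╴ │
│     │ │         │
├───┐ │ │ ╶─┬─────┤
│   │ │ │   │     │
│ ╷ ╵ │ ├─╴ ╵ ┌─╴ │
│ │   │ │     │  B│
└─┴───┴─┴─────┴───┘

Checking each cell for number of passages:

Junctions found (3+ passages):
  (0, 3): 3 passages
  (2, 4): 3 passages
  (2, 8): 3 passages
  (3, 4): 3 passages
  (4, 0): 3 passages
  (4, 5): 3 passages
  (5, 8): 3 passages
  (6, 4): 3 passages
  (8, 5): 3 passages
Total junctions: 9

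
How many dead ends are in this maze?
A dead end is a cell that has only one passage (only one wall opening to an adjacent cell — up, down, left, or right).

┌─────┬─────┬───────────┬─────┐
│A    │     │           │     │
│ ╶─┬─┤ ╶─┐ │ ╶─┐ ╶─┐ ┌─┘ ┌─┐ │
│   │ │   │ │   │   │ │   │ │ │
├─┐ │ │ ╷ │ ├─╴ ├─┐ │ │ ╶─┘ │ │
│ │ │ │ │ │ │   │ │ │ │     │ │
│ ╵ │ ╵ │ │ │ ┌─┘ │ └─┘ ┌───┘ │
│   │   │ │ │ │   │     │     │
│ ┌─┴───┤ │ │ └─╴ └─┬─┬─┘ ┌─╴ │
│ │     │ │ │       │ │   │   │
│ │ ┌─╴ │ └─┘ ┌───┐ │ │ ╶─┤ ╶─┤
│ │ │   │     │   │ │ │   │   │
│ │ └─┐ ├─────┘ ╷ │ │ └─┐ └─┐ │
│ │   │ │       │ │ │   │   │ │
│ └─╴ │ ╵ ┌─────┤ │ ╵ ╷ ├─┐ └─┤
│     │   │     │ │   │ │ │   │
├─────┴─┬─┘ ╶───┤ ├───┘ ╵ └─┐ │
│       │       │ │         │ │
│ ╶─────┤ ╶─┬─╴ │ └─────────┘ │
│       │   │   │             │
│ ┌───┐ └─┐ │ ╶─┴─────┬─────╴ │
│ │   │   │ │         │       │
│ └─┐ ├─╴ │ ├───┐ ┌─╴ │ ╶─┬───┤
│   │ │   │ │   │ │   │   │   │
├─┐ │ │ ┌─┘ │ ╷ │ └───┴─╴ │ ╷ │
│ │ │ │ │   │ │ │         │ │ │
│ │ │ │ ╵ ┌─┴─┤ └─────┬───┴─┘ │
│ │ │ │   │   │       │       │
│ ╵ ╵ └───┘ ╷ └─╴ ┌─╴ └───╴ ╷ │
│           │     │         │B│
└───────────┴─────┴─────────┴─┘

Checking each cell for number of passages:

Dead ends found at positions:
  (0, 2)
  (0, 11)
  (1, 2)
  (1, 13)
  (2, 0)
  (2, 8)
  (2, 10)
  (3, 7)
  (4, 5)
  (4, 10)
  (5, 2)
  (6, 14)
  (7, 7)
  (7, 12)
  (8, 3)
  (8, 9)
  (8, 13)
  (10, 1)
  (11, 9)
  (12, 0)
  (12, 6)
  (12, 13)
  (13, 11)
  (14, 9)
  (14, 14)
Total dead ends: 25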